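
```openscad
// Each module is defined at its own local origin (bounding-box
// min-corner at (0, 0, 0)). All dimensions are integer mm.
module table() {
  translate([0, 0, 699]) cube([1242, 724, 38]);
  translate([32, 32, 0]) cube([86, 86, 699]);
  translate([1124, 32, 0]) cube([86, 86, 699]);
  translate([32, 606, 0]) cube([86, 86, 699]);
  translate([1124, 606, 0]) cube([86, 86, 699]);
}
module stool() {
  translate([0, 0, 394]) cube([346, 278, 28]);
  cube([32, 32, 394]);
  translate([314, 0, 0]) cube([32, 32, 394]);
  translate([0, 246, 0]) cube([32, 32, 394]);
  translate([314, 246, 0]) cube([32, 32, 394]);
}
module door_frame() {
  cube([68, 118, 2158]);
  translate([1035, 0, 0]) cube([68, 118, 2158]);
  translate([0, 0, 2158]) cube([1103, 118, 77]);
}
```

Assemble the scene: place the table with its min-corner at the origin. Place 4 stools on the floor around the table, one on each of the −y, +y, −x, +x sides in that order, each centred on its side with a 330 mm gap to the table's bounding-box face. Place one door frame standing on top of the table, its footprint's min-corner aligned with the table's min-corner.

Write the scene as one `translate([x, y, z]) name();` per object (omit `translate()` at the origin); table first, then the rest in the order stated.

table();
translate([448, -608, 0]) stool();
translate([448, 1054, 0]) stool();
translate([-676, 223, 0]) stool();
translate([1572, 223, 0]) stool();
translate([0, 0, 737]) door_frame();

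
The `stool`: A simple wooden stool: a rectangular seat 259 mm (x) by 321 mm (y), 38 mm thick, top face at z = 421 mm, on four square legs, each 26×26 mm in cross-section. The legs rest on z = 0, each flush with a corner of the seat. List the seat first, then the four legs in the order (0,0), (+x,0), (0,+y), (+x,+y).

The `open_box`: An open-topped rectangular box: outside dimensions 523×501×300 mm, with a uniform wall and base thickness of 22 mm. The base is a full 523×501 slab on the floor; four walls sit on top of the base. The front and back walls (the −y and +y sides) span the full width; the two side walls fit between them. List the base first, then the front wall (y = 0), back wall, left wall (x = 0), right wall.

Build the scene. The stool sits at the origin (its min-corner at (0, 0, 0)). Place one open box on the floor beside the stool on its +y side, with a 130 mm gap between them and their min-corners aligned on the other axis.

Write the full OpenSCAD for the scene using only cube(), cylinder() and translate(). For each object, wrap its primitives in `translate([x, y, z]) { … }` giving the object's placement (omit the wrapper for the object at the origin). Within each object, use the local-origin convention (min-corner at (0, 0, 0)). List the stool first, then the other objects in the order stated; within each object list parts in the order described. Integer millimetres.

translate([0, 0, 383]) cube([259, 321, 38]);
cube([26, 26, 383]);
translate([233, 0, 0]) cube([26, 26, 383]);
translate([0, 295, 0]) cube([26, 26, 383]);
translate([233, 295, 0]) cube([26, 26, 383]);
translate([0, 451, 0]) {
  cube([523, 501, 22]);
  translate([0, 0, 22]) cube([523, 22, 278]);
  translate([0, 479, 22]) cube([523, 22, 278]);
  translate([0, 22, 22]) cube([22, 457, 278]);
  translate([501, 22, 22]) cube([22, 457, 278]);
}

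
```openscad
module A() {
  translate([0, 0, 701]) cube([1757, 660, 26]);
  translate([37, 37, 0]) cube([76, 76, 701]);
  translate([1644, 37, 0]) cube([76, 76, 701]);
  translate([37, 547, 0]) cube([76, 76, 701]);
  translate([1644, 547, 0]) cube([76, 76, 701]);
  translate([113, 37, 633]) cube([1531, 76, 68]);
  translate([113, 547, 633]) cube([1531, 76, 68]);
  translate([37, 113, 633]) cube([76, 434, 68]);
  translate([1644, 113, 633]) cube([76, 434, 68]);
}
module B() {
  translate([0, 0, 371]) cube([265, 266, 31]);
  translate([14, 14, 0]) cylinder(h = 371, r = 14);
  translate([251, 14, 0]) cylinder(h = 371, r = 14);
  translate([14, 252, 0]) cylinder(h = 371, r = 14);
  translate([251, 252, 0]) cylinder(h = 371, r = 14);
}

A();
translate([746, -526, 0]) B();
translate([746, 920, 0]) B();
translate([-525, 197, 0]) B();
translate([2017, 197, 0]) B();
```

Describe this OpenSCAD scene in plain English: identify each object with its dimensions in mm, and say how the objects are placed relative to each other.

A is a table: top 1757 mm (x) × 660 mm (y), 26 mm thick, upper face at z = 727 mm, on four 76×76 mm square legs, each inset 37 mm from the nearest pair of top edges, running from z = 0 to the bottom of the top. Four apron rails, 76 mm thick and 68 mm tall, run between adjacent legs with their top edges flush with the underside of the top and their outer faces flush with the legs' outer faces.

B is a four-legged stool. The seat is a 265×266×31 mm slab whose top surface is at z = 402 mm; four round legs, each 28 mm in diameter, run from the floor (z = 0) to the underside of the seat, each leg's axis is inset half a diameter from the nearest pair of seat edges (so the leg's bounding box is flush with the corner).

Four stools sit around the table at the −y, +y, −x, +x sides.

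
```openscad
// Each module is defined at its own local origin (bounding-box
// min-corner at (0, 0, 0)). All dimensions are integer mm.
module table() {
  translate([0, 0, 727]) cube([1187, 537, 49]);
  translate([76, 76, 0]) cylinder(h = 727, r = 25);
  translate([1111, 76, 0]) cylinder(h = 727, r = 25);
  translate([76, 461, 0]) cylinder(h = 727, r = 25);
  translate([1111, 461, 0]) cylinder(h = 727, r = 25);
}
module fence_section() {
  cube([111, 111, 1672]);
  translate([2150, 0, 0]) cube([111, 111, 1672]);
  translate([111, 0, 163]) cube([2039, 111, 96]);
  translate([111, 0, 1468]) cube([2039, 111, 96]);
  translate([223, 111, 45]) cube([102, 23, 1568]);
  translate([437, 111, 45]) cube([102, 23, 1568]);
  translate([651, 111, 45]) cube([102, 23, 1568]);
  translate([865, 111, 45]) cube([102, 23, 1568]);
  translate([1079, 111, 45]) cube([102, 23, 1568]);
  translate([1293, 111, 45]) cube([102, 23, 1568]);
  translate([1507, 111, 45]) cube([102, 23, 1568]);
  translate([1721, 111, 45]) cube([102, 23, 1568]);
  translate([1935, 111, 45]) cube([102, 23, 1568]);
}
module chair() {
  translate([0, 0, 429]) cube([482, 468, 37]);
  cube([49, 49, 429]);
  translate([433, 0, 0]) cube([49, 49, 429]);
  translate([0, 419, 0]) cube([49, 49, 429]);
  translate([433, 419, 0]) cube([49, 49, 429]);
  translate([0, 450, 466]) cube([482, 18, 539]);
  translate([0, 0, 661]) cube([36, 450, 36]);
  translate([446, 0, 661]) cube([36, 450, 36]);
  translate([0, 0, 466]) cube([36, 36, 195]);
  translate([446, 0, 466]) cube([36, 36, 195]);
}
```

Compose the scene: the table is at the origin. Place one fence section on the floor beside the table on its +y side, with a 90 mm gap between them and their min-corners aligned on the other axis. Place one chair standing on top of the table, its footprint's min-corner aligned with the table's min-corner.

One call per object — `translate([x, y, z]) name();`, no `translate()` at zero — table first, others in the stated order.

table();
translate([0, 627, 0]) fence_section();
translate([0, 0, 776]) chair();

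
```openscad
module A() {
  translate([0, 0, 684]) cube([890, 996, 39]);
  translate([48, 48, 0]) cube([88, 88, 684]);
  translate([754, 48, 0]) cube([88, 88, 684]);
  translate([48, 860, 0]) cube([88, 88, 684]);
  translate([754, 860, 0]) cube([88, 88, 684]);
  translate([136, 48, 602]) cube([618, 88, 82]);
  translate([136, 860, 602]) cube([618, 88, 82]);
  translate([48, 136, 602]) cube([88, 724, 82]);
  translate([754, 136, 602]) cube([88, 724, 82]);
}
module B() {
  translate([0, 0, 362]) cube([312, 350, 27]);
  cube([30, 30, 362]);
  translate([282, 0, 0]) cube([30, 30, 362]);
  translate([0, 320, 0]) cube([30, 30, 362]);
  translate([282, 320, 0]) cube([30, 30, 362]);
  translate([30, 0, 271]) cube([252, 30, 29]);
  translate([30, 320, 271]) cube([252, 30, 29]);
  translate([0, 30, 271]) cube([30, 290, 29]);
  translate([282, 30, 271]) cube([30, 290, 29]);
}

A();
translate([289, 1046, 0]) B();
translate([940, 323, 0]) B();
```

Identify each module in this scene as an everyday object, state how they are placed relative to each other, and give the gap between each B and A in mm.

A is a table. B is a stool. Two stools sit around the table at the +y, +x sides. The gap between each stool and the table is 50 mm.

Each stool's nearest face is 50 mm from the table's bounding box.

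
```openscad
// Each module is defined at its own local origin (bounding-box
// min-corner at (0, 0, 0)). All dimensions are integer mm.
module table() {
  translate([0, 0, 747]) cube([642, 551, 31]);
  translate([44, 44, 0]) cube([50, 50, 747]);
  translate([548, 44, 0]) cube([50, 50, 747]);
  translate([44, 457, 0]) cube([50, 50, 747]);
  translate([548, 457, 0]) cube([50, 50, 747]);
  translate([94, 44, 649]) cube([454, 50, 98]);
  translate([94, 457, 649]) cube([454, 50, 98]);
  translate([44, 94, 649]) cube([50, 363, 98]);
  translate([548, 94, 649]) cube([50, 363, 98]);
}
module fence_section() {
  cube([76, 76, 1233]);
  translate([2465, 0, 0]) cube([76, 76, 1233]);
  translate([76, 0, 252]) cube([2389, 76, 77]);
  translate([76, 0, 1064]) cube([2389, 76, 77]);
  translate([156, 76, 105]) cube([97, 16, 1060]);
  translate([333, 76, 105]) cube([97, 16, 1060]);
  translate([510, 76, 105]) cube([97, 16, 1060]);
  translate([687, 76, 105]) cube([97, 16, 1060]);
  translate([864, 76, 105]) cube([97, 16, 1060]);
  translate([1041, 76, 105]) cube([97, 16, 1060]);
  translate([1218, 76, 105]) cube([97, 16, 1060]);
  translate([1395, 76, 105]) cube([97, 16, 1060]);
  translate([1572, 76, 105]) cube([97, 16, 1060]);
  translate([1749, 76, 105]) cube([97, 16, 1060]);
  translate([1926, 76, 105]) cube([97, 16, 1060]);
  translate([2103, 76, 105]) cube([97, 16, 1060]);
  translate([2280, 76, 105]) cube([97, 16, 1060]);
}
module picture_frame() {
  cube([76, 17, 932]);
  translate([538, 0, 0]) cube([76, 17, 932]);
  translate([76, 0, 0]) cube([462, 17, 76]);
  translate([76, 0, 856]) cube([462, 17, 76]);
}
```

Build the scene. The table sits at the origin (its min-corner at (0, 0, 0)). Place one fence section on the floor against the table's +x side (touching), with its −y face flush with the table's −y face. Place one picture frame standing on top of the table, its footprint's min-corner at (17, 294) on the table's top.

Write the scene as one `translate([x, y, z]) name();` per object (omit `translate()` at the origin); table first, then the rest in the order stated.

table();
translate([642, 0, 0]) fence_section();
translate([17, 294, 778]) picture_frame();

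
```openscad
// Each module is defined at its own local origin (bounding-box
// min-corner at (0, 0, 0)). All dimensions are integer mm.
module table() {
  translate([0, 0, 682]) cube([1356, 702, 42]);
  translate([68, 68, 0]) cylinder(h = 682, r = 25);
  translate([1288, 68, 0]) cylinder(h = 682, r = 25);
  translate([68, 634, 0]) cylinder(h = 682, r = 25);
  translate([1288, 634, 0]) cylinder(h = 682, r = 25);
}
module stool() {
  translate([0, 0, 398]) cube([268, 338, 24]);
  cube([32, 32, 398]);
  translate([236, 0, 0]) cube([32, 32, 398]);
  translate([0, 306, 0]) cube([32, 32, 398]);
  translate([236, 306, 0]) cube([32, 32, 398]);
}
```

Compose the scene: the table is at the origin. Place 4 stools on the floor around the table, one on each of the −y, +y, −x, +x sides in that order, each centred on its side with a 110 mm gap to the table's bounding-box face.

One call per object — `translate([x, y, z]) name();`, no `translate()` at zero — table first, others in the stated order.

table();
translate([544, -448, 0]) stool();
translate([544, 812, 0]) stool();
translate([-378, 182, 0]) stool();
translate([1466, 182, 0]) stool();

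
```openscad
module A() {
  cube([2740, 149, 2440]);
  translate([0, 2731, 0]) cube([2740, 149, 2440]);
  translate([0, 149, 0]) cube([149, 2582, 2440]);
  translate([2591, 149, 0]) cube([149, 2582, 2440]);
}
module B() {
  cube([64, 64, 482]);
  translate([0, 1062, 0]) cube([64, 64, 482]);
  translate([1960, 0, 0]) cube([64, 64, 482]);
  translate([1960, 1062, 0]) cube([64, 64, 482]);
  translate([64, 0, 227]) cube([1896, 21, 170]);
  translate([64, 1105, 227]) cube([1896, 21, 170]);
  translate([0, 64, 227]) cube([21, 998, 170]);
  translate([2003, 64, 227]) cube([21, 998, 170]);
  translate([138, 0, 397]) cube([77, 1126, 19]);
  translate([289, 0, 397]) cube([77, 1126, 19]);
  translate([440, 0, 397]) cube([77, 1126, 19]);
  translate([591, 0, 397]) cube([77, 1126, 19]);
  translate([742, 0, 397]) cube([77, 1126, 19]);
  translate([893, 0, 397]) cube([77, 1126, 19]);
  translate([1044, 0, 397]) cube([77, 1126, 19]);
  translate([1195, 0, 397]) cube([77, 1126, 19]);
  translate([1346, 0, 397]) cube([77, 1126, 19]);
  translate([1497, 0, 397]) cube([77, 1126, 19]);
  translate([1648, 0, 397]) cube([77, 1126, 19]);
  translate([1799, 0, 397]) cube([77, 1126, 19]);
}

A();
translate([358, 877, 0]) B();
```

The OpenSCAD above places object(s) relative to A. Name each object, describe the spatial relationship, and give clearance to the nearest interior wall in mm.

A is a house frame. B is a bed frame. The bed frame sits inside the house frame, centred. The clearance to the nearest interior wall is 209 mm.

Clearances: x = 209, y = 728; minimum 209 mm.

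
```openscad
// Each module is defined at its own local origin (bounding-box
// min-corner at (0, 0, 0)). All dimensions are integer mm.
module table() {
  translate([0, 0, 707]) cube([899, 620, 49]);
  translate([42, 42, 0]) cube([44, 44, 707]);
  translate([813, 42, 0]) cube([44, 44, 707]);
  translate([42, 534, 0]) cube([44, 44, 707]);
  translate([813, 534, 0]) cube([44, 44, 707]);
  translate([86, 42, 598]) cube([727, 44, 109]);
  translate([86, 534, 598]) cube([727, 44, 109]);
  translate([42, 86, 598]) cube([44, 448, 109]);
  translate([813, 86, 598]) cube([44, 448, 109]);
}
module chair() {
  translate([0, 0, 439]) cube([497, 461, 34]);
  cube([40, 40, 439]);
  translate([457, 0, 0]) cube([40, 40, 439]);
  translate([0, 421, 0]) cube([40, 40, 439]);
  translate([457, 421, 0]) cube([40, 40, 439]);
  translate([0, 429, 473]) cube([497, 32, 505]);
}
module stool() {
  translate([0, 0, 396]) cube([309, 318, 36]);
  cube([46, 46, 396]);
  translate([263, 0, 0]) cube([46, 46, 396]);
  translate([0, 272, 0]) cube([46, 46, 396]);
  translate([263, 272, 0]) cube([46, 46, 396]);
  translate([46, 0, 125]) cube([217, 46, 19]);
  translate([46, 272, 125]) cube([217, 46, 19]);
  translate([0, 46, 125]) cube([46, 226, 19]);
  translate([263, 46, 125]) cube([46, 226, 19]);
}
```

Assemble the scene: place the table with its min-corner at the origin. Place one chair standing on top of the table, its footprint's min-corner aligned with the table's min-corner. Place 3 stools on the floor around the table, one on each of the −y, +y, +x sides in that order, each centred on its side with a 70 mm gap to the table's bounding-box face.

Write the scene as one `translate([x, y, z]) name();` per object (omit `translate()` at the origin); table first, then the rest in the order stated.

table();
translate([0, 0, 756]) chair();
translate([295, -388, 0]) stool();
translate([295, 690, 0]) stool();
translate([969, 151, 0]) stool();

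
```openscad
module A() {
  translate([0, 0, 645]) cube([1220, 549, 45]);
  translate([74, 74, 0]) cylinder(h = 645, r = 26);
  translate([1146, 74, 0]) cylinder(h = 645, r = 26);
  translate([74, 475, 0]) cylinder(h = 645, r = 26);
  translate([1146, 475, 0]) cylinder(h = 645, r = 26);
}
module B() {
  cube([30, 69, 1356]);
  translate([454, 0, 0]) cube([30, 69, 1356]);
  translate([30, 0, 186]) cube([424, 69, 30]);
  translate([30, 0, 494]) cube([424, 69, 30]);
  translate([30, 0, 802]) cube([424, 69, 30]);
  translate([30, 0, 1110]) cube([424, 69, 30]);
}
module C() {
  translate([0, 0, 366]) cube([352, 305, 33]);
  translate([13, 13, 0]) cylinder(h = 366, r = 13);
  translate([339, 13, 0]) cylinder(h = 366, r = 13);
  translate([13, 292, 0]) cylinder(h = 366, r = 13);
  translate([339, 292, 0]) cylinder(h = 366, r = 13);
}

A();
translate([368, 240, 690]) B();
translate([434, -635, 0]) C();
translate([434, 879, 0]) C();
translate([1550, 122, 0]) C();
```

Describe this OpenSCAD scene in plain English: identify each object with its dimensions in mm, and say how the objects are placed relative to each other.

A is a table: top 1220 mm (x) × 549 mm (y), 45 mm thick, upper face at z = 690 mm, on four round legs of 52 mm diameter, each leg's bounding box inset 48 mm from the nearest pair of top edges, running from z = 0 to the bottom of the top.

B is a wooden ladder with two side rails of 30×69 mm section and 1356 mm height, set 484 mm apart overall. Between them run 4 rectangular rungs (69 mm deep, 30 mm thick), front faces flush with the rails' −y face. The bottom of the first rung is 186 mm above the floor and each subsequent rung is 308 mm higher than the one below.

C is a four-legged stool. The seat is 352×305 mm, 33 mm thick, top at z = 399 mm. It stands on four round legs, each 26 mm in diameter, from z = 0 to the seat underside, each leg's axis is inset half a diameter from the nearest pair of seat edges (so the leg's bounding box is flush with the corner).

The ladder is on top of the table, centred. Three stools sit around the table at the −y, +y, +x sides.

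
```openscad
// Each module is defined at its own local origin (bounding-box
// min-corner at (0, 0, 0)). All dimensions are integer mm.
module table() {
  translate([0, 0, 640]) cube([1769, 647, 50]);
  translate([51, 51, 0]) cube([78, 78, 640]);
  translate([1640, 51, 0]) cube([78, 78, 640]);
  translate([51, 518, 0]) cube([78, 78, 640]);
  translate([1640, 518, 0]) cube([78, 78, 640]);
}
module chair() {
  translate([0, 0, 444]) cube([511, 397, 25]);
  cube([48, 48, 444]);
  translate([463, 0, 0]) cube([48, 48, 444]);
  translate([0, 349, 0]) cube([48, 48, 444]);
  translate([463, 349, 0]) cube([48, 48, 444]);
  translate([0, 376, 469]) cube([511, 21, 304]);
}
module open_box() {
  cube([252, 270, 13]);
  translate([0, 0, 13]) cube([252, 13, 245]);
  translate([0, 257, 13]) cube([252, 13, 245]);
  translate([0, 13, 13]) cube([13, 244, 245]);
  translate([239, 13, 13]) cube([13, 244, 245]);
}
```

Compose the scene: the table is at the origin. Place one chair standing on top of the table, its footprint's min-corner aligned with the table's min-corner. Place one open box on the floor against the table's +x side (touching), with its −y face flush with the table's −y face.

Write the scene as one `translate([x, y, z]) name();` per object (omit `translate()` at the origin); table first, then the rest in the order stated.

table();
translate([0, 0, 690]) chair();
translate([1769, 0, 0]) open_box();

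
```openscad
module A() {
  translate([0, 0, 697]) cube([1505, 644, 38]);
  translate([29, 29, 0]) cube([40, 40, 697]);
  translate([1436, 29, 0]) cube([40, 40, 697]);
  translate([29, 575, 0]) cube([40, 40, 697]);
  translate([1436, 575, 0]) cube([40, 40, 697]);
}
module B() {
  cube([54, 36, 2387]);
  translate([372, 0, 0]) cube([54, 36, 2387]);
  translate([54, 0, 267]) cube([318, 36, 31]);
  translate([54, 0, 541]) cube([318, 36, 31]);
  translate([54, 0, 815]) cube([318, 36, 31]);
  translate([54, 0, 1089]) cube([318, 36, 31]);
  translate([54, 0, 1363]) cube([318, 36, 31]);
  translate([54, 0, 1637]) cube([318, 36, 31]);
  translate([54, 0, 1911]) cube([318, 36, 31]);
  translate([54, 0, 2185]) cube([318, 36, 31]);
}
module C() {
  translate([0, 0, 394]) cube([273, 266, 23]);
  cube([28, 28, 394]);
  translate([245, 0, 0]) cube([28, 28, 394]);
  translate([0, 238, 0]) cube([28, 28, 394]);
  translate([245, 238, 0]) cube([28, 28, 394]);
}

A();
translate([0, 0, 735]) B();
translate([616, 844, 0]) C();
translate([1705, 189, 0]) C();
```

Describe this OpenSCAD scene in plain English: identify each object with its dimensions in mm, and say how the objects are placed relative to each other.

A is a table with a 1505×644 mm rectangular top, 38 mm thick, top surface at z = 735 mm, supported by four 40×40 mm square legs, each inset 29 mm from the nearest pair of top edges, running from the floor.

B is a straight ladder. Two 54×36 mm vertical rails, 2387 mm tall, stand 426 mm apart (outside-to-outside) with their front faces coplanar on the −y side. 8 rungs, each 36 mm deep and 31 mm tall, span between the inner faces of the rails, front faces flush with the rails. The lowest rung's underside is at z = 267 mm and rungs are spaced 274 mm apart (underside to underside).

C is a simple wooden stool: a rectangular seat 273 mm (x) by 266 mm (y), 23 mm thick, top face at z = 417 mm, on four square legs, each 28×28 mm in cross-section. The legs rest on z = 0, each flush with a corner of the seat.

The ladder is on top of the table. Two stools sit around the table at the +y, +x sides.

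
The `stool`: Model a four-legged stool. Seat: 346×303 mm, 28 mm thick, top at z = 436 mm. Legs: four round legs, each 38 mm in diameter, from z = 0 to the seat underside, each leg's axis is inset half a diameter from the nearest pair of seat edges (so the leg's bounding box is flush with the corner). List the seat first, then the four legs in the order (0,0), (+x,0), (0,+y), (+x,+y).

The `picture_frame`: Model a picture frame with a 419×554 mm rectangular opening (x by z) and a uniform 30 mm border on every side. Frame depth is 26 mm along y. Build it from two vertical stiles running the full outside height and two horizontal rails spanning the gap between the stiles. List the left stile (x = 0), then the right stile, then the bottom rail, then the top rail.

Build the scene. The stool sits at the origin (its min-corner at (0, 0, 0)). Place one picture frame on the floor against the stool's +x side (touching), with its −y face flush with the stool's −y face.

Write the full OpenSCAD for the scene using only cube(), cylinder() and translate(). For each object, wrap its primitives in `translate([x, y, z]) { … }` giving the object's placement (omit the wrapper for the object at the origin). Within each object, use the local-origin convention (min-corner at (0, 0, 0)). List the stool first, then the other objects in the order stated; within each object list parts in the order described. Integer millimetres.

translate([0, 0, 408]) cube([346, 303, 28]);
translate([19, 19, 0]) cylinder(h = 408, r = 19);
translate([327, 19, 0]) cylinder(h = 408, r = 19);
translate([19, 284, 0]) cylinder(h = 408, r = 19);
translate([327, 284, 0]) cylinder(h = 408, r = 19);
translate([346, 0, 0]) {
  cube([30, 26, 614]);
  translate([449, 0, 0]) cube([30, 26, 614]);
  translate([30, 0, 0]) cube([419, 26, 30]);
  translate([30, 0, 584]) cube([419, 26, 30]);
}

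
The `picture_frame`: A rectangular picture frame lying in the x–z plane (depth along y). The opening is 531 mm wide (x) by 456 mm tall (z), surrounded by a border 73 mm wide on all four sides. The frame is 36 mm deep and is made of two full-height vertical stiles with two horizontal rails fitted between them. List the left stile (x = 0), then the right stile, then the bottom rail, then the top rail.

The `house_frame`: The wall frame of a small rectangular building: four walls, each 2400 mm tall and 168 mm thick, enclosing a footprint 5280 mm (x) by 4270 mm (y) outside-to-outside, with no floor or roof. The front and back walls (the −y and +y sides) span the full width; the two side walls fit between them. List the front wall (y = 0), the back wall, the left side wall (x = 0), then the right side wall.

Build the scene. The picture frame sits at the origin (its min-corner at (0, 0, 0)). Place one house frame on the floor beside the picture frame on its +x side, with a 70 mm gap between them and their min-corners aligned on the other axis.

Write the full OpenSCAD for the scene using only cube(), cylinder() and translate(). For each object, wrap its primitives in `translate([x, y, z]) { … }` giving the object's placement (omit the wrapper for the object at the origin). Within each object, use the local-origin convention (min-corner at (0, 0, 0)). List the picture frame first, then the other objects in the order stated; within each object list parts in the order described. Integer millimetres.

cube([73, 36, 602]);
translate([604, 0, 0]) cube([73, 36, 602]);
translate([73, 0, 0]) cube([531, 36, 73]);
translate([73, 0, 529]) cube([531, 36, 73]);
translate([747, 0, 0]) {
  cube([5280, 168, 2400]);
  translate([0, 4102, 0]) cube([5280, 168, 2400]);
  translate([0, 168, 0]) cube([168, 3934, 2400]);
  translate([5112, 168, 0]) cube([168, 3934, 2400]);
}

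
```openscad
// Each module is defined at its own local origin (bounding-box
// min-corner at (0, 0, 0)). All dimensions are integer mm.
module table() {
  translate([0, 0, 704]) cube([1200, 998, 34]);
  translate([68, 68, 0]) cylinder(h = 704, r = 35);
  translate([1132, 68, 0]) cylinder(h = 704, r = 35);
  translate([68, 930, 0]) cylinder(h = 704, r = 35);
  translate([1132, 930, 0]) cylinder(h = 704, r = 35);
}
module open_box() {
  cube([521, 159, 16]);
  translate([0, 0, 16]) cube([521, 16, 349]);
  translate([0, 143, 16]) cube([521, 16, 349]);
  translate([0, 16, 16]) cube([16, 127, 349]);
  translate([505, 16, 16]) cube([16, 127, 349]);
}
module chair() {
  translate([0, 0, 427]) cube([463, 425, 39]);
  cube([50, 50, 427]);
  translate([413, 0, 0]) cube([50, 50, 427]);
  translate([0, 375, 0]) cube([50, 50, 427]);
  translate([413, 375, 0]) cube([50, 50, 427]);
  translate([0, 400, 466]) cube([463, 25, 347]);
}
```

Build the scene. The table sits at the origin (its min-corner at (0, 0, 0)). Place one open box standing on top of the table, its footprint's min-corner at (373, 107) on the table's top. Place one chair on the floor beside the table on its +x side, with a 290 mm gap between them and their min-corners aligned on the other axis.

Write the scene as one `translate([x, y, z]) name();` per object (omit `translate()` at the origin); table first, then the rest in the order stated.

table();
translate([373, 107, 738]) open_box();
translate([1490, 0, 0]) chair();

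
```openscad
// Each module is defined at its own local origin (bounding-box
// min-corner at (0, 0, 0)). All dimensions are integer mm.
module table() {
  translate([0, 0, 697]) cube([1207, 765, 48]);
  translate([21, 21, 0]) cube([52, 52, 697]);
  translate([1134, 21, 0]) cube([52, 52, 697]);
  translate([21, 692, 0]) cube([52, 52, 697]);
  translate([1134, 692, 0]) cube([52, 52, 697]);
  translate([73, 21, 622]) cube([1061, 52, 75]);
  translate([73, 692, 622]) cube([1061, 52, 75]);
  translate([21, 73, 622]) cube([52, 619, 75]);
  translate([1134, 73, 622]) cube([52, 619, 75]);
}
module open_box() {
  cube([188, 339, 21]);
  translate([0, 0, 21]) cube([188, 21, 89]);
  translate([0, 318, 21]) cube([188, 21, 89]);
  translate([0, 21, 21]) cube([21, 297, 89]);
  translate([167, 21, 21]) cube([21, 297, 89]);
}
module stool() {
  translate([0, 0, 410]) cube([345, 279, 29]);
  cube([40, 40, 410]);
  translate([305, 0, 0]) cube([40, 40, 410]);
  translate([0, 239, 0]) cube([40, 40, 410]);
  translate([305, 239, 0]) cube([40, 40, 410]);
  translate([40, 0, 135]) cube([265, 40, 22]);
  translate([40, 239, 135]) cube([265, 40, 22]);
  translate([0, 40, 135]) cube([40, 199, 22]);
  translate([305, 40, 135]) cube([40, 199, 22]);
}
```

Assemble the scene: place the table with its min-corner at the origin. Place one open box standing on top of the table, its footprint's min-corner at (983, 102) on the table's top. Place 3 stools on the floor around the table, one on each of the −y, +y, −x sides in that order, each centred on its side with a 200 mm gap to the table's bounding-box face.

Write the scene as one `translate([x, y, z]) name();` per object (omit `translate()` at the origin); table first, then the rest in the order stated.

table();
translate([983, 102, 745]) open_box();
translate([431, -479, 0]) stool();
translate([431, 965, 0]) stool();
translate([-545, 243, 0]) stool();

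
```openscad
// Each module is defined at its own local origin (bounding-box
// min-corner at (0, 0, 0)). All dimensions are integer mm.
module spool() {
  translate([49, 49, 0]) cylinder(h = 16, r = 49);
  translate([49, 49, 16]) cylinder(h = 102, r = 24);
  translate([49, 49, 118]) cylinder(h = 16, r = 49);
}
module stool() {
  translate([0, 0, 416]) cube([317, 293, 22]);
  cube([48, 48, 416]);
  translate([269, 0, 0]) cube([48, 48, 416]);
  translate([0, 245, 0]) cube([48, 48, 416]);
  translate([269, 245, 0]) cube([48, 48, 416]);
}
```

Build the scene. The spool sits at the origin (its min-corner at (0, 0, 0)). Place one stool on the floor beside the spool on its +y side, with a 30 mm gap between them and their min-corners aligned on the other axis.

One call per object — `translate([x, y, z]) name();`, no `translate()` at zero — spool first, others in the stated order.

spool();
translate([0, 128, 0]) stool();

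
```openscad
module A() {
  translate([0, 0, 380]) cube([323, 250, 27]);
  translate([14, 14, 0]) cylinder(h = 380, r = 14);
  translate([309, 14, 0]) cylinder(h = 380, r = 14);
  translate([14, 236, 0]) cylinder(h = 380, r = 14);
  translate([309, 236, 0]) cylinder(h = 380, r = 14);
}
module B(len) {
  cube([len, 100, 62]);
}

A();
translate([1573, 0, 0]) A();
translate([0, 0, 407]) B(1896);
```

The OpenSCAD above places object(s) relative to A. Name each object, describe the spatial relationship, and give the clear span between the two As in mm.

A is a stool. B is a beam. A beam spans the tops of two stools. The clear span between the two stools is 1250 mm.

Second stool starts at x = 1573; first ends at x = 323; clear span = 1573 − 323 = 1250 mm.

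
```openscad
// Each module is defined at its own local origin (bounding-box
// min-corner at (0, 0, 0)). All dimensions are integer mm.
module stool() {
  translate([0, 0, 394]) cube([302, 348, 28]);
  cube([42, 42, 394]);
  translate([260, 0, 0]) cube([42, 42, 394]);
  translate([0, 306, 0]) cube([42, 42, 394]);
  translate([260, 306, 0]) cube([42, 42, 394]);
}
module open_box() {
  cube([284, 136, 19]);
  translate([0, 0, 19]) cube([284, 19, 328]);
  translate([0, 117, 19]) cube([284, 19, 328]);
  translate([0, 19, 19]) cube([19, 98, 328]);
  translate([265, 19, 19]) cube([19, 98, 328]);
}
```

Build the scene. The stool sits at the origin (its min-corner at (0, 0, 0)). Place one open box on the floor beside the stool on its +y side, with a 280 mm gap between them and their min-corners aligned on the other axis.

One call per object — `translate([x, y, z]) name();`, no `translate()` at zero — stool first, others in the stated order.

stool();
translate([0, 628, 0]) open_box();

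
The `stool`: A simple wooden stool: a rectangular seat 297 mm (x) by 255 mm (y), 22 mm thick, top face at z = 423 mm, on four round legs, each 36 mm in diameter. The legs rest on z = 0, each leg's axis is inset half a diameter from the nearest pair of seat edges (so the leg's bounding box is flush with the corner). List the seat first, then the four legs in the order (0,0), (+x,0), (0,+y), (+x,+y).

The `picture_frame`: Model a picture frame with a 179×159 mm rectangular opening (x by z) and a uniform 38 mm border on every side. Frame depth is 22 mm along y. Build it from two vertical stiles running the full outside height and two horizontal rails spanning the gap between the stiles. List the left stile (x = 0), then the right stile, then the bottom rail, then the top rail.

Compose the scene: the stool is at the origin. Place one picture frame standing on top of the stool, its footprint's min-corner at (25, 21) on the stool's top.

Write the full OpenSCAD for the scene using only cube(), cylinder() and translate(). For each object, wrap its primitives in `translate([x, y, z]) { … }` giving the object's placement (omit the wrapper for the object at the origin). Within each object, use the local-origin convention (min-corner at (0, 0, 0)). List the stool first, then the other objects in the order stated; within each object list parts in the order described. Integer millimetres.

translate([0, 0, 401]) cube([297, 255, 22]);
translate([18, 18, 0]) cylinder(h = 401, r = 18);
translate([279, 18, 0]) cylinder(h = 401, r = 18);
translate([18, 237, 0]) cylinder(h = 401, r = 18);
translate([279, 237, 0]) cylinder(h = 401, r = 18);
translate([25, 21, 423]) {
  cube([38, 22, 235]);
  translate([217, 0, 0]) cube([38, 22, 235]);
  translate([38, 0, 0]) cube([179, 22, 38]);
  translate([38, 0, 197]) cube([179, 22, 38]);
}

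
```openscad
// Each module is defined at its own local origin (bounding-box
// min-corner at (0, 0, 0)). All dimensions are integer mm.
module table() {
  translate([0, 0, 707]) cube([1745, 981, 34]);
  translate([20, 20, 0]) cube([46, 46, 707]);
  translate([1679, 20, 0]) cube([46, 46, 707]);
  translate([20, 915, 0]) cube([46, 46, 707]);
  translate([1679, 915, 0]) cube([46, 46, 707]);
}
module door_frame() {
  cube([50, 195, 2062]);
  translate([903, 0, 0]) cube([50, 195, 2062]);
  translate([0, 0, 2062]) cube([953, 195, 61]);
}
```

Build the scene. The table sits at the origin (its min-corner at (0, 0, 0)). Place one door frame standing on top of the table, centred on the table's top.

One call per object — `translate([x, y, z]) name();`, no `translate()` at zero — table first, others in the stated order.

table();
translate([396, 393, 741]) door_frame();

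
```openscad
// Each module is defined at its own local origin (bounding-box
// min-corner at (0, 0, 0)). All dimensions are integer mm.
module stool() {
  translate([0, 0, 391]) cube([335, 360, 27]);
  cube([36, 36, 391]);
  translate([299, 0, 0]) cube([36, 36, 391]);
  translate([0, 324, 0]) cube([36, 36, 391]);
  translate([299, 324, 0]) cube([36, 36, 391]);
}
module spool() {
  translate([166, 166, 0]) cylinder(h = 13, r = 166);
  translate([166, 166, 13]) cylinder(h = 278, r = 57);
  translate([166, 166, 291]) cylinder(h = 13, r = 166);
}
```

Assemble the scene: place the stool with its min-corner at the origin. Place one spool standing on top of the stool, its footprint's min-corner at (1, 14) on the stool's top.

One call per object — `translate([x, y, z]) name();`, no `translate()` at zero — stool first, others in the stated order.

stool();
translate([1, 14, 418]) spool();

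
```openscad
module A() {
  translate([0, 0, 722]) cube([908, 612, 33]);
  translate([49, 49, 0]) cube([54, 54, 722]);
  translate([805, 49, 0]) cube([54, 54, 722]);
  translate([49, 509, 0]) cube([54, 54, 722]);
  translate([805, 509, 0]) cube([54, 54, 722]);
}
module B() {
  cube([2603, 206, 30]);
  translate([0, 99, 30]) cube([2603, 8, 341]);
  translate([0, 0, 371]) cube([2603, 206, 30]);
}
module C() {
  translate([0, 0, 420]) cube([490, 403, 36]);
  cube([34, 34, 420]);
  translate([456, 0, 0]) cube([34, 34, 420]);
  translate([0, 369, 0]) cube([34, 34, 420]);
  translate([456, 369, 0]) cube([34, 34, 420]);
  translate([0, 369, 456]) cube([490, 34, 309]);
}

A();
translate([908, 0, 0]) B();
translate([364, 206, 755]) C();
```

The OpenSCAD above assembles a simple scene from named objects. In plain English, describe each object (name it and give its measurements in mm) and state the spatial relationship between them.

A is a table: top 908 mm (x) × 612 mm (y), 33 mm thick, upper face at z = 755 mm, on four 54×54 mm square legs, each inset 49 mm from the nearest pair of top edges, running from z = 0 to the bottom of the top.

B is an I-beam lying along x, 2603 mm long. Overall section height 401 mm. Two flanges 206 mm wide (y) and 30 mm thick, one on the floor and one at the top; a web 8 mm thick runs between them, centred on the flange width.

C is a chair: 490×403 mm seat, 36 mm thick, top at z = 456 mm, on four 34 mm square corner legs flush with the seat edges. A 34 mm thick backrest slab spans the full seat width, extending 309 mm above the seat top, its back face flush with the seat's +y edge.

The I-beam is against the table's +x side, with their −y faces flush. The chair is on top of the table.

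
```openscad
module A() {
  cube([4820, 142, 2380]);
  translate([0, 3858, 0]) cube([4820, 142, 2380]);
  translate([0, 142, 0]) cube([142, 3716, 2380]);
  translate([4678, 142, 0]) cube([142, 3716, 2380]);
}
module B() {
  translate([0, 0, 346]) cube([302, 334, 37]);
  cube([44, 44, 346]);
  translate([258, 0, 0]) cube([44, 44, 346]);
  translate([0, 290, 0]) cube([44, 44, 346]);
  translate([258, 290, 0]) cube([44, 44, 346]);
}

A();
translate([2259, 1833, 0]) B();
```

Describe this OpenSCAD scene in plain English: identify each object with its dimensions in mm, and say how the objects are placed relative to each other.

A is a box-shaped house frame (walls only): outside footprint 4820×4000 mm, wall height 2380 mm, wall thickness 142 mm. The two y-facing walls run the full x-width; the two x-facing walls fit between the inner faces of the y-facing walls.

B is a four-legged stool. The seat is 302×334 mm, 37 mm thick, top at z = 383 mm. It stands on four square legs, each 44×44 mm in cross-section, from z = 0 to the seat underside, each flush with a corner of the seat.

The stool sits inside the house frame, centred.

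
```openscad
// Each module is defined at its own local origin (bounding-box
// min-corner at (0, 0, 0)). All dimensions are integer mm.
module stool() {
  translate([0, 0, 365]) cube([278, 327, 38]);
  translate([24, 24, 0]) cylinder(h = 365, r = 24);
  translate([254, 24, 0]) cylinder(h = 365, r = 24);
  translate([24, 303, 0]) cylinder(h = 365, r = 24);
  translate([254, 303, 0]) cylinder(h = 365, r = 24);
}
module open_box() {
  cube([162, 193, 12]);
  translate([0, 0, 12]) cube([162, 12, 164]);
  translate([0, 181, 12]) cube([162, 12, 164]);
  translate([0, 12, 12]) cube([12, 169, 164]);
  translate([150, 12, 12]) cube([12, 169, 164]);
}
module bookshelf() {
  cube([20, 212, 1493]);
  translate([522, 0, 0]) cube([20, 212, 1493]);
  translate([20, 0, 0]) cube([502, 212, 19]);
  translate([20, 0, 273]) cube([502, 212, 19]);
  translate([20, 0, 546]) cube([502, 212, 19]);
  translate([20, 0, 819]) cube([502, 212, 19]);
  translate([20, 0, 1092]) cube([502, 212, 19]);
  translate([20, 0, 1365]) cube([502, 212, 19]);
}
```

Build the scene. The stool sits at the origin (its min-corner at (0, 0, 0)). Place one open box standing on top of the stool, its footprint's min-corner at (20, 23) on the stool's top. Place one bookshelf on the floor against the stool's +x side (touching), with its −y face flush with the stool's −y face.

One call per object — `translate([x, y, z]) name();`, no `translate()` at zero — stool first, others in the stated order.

stool();
translate([20, 23, 403]) open_box();
translate([278, 0, 0]) bookshelf();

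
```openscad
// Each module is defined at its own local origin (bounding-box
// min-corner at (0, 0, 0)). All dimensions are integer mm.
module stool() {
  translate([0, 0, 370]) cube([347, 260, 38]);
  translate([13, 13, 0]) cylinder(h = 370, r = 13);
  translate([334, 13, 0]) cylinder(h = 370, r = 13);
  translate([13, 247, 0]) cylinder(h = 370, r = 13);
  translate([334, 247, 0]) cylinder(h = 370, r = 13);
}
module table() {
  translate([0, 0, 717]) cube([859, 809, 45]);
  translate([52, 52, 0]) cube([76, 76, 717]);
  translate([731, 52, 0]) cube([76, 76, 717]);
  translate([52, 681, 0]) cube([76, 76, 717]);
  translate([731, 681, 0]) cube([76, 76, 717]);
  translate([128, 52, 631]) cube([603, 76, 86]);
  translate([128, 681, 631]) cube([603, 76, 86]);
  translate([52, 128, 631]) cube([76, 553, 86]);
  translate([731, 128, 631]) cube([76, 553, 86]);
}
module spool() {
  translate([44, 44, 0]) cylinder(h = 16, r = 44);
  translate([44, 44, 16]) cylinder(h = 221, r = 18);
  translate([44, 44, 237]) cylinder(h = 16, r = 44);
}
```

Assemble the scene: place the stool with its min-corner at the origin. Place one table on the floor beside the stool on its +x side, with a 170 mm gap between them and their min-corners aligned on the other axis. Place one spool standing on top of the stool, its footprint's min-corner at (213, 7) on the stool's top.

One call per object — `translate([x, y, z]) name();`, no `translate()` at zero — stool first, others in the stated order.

stool();
translate([517, 0, 0]) table();
translate([213, 7, 408]) spool();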